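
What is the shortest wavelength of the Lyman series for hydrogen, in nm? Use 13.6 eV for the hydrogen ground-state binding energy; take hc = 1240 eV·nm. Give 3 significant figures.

91.2 nm

The Lyman series has lower level n_f = 1; the series limit corresponds to n_i → ∞.
ΔE_max = 13.6 × 1 / 1² = 13.60 eV.
λ_min = 1240 / 13.60 = 91.2 nm.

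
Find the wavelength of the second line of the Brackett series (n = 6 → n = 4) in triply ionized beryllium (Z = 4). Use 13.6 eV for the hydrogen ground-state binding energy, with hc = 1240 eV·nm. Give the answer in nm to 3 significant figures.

164 nm

The Brackett series terminates on n_f = 4; the second line has n_i = 4+2 = 6.
ΔE = 217.6 × (1/4² − 1/6²) = 7.556 eV.
λ = 1240 / 7.556 = 164 nm.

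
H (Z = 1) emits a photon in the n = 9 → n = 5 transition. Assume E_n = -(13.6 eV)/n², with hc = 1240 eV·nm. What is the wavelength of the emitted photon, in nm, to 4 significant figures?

ΔE = 13.60 × (1/5² − 1/9²) = 13.60 × 0.02765 = 0.3761 eV.
λ = hc/ΔE = 1240 / 0.3761 = 3297 nm.
This line belongs to the Pfund series.

3297 nm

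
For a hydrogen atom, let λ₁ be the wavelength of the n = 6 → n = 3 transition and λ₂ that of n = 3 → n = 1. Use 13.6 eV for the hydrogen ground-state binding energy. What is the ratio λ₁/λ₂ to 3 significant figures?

λ ∝ 1/ΔE ∝ 1/(1/n_f² − 1/n_i²), and the Z² and hc factors cancel in the ratio.
λ₁/λ₂ = (1/1² − 1/3²)/(1/3² − 1/6²) = 0.8889/0.08333 = 10.7.

10.7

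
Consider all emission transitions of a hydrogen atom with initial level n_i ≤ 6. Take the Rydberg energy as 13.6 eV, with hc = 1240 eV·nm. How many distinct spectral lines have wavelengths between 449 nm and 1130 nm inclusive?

Enumerate all n_i → n_f pairs with 1 ≤ n_f < n_i ≤ 6 and compute λ = 1240 / [13.6·1·(1/n_f² − 1/n_i²)].
Lines falling in [449, 1130] nm: 4→2 (486.3 nm), 3→2 (656.5 nm), 6→3 (1094 nm).

3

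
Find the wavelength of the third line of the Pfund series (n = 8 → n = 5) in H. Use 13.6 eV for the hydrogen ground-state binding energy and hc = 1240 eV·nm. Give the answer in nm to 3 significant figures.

The Pfund series terminates on n_f = 5; the third line has n_i = 5+3 = 8.
ΔE = 13.60 × (1/5² − 1/8²) = 0.3315 eV.
λ = 1240 / 0.3315 = 3740 nm.

3740 nm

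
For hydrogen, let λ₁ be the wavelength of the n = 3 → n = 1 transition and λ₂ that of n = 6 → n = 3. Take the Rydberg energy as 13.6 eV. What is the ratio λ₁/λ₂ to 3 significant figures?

λ ∝ 1/ΔE ∝ 1/(1/n_f² − 1/n_i²), and the Z² and hc factors cancel in the ratio.
λ₁/λ₂ = (1/3² − 1/6²)/(1/1² − 1/3²) = 0.08333/0.8889 = 0.0938.

0.0938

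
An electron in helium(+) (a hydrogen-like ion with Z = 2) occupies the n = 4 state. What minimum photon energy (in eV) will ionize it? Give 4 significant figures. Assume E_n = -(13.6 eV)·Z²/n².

3.400 eV

E_n = −13.6 Z²/n² = −54.40/n² eV for Z = 2.
E_4 = −54.40/16 = −3.400 eV, so ionization (to E = 0) requires 3.400 eV.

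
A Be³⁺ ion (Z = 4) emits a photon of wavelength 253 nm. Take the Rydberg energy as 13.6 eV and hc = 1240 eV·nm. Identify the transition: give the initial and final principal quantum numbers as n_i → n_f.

n_i = 5, n_f = 4

The photon energy is ΔE = hc/λ = 1240 / 253 = 4.901 eV.
With Z = 4, ΔE = 217.6 × (1/n_f² − 1/n_i²), so 1/n_f² − 1/n_i² = 0.02252.
Trying n_f = 4 gives 1/n_i² = 0.03998, i.e. n_i ≈ 5; this pair matches.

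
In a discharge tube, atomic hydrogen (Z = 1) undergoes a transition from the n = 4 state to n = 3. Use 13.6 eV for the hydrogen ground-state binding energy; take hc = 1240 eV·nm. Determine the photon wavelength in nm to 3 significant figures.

1880 nm

ΔE = 13.60 × (1/3² − 1/4²) = 13.60 × 0.04861 = 0.6611 eV.
λ = hc/ΔE = 1240 / 0.6611 = 1880 nm.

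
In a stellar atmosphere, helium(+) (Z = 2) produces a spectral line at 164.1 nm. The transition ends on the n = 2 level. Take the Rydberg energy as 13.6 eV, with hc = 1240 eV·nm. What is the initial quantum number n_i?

The photon energy is ΔE = hc/λ = 1240 / 164.1 = 7.556 eV.
With Z = 2, ΔE = 54.40 × (1/n_f² − 1/n_i²), so 1/n_f² − 1/n_i² = 0.1389.
With n_f = 2: 1/n_i² = 1/4 − 0.1389 = 0.1111, so n_i ≈ 3.00.

n_i = 3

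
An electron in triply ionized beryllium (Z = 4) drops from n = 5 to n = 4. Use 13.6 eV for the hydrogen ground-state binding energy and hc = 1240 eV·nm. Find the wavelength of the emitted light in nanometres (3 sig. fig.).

253 nm

For Z = 4 the level energies scale as Z², so the effective Rydberg energy is 13.6 × 16 = 217.6 eV.
ΔE = 217.6 × (1/4² − 1/5²) = 217.6 × 0.02250 = 4.896 eV.
λ = hc/ΔE = 1240 / 4.896 = 253 nm.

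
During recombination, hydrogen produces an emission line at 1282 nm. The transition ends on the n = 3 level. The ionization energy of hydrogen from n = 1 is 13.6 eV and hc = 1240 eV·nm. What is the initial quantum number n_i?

The photon energy is ΔE = hc/λ = 1240 / 1282 = 0.9672 eV.
With Z = 1, ΔE = 13.60 × (1/n_f² − 1/n_i²), so 1/n_f² − 1/n_i² = 0.07112.
With n_f = 3: 1/n_i² = 1/9 − 0.07112 = 0.03999, so n_i ≈ 5.00.

n_i = 5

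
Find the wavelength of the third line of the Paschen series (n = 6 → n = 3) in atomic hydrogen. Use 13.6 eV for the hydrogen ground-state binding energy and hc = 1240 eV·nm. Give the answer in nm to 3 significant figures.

1090 nm

The Paschen series terminates on n_f = 3; the third line has n_i = 3+3 = 6.
ΔE = 13.60 × (1/3² − 1/6²) = 1.133 eV.
λ = 1240 / 1.133 = 1090 nm.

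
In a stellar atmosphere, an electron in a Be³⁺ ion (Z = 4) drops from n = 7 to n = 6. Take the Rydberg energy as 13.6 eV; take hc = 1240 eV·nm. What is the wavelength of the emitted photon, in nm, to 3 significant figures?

For Z = 4 the level energies scale as Z², so the effective Rydberg energy is 13.6 × 16 = 217.6 eV.
ΔE = 217.6 × (1/6² − 1/7²) = 217.6 × 0.007370 = 1.604 eV.
λ = hc/ΔE = 1240 / 1.604 = 773 nm.

773 nm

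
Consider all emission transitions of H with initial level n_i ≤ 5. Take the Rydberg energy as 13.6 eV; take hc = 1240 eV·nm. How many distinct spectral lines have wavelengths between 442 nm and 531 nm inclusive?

1

Enumerate all n_i → n_f pairs with 1 ≤ n_f < n_i ≤ 5 and compute λ = 1240 / [13.6·1·(1/n_f² − 1/n_i²)].
Lines falling in [442, 531] nm: 4→2 (486.3 nm).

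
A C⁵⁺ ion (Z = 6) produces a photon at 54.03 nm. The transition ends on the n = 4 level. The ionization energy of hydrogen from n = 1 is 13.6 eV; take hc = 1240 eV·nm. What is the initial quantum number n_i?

n_i = 8

The photon energy is ΔE = hc/λ = 1240 / 54.03 = 22.95 eV.
With Z = 6, ΔE = 489.6 × (1/n_f² − 1/n_i²), so 1/n_f² − 1/n_i² = 0.04688.
With n_f = 4: 1/n_i² = 1/16 − 0.04688 = 0.01562, so n_i ≈ 8.00.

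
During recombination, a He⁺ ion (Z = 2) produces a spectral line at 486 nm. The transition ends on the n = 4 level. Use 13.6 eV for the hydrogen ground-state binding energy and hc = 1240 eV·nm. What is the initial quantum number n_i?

n_i = 8

The photon energy is ΔE = hc/λ = 1240 / 486 = 2.551 eV.
With Z = 2, ΔE = 54.40 × (1/n_f² − 1/n_i²), so 1/n_f² − 1/n_i² = 0.04690.
With n_f = 4: 1/n_i² = 1/16 − 0.04690 = 0.01560, so n_i ≈ 8.01.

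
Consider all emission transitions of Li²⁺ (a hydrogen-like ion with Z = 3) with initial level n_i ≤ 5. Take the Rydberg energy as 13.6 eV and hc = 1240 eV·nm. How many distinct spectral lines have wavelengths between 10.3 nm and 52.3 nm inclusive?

5

Enumerate all n_i → n_f pairs with 1 ≤ n_f < n_i ≤ 5 and compute λ = 1240 / [13.6·9·(1/n_f² − 1/n_i²)].
Lines falling in [10.3, 52.3] nm: 5→1 (10.55 nm), 4→1 (10.81 nm), 3→1 (11.40 nm), 2→1 (13.51 nm), 5→2 (48.24 nm).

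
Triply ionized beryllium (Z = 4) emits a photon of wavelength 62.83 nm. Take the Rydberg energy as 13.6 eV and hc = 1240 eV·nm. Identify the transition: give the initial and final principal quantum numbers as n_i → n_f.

n_i = 7, n_f = 3

The photon energy is ΔE = hc/λ = 1240 / 62.83 = 19.74 eV.
With Z = 4, ΔE = 217.6 × (1/n_f² − 1/n_i²), so 1/n_f² − 1/n_i² = 0.09070.
Trying n_f = 3 gives 1/n_i² = 0.02041, i.e. n_i ≈ 7; this pair matches.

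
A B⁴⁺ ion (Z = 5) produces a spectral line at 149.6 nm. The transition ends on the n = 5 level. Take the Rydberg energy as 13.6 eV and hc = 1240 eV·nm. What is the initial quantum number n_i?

The photon energy is ΔE = hc/λ = 1240 / 149.6 = 8.289 eV.
With Z = 5, ΔE = 340.0 × (1/n_f² − 1/n_i²), so 1/n_f² − 1/n_i² = 0.02438.
With n_f = 5: 1/n_i² = 1/25 − 0.02438 = 0.01562, so n_i ≈ 8.00.

n_i = 8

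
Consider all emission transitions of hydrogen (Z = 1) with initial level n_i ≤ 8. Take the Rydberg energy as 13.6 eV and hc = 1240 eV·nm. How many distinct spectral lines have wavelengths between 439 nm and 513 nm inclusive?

Enumerate all n_i → n_f pairs with 1 ≤ n_f < n_i ≤ 8 and compute λ = 1240 / [13.6·1·(1/n_f² − 1/n_i²)].
Lines falling in [439, 513] nm: 4→2 (486.3 nm).

1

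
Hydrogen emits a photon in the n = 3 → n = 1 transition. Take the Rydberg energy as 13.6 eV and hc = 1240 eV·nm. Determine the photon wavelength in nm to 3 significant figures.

103 nm

ΔE = 13.60 × (1/1² − 1/3²) = 13.60 × 0.8889 = 12.09 eV.
λ = hc/ΔE = 1240 / 12.09 = 103 nm.
This line belongs to the Lyman series.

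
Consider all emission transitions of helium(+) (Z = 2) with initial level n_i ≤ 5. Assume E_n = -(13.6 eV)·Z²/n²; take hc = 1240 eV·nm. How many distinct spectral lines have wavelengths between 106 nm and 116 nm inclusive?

Enumerate all n_i → n_f pairs with 1 ≤ n_f < n_i ≤ 5 and compute λ = 1240 / [13.6·4·(1/n_f² − 1/n_i²)].
Lines falling in [106, 116] nm: 5→2 (108.5 nm).

1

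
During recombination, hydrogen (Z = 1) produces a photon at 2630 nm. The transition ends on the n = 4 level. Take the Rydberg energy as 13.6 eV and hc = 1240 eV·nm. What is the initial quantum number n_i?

n_i = 6

The photon energy is ΔE = hc/λ = 1240 / 2630 = 0.4715 eV.
With Z = 1, ΔE = 13.60 × (1/n_f² − 1/n_i²), so 1/n_f² − 1/n_i² = 0.03467.
With n_f = 4: 1/n_i² = 1/16 − 0.03467 = 0.02783, so n_i ≈ 5.99.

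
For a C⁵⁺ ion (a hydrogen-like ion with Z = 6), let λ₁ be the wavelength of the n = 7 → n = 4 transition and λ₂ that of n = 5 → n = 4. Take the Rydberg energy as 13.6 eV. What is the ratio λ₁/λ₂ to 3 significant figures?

λ ∝ 1/ΔE ∝ 1/(1/n_f² − 1/n_i²), and the Z² and hc factors cancel in the ratio.
λ₁/λ₂ = (1/4² − 1/5²)/(1/4² − 1/7²) = 0.02250/0.04209 = 0.535.

0.535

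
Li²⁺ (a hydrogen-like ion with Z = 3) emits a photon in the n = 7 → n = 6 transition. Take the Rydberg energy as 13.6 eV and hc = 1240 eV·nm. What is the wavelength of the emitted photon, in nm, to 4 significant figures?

For Z = 3 the level energies scale as Z², so the effective Rydberg energy is 13.6 × 9 = 122.4 eV.
ΔE = 122.4 × (1/6² − 1/7²) = 122.4 × 0.007370 = 0.9020 eV.
λ = hc/ΔE = 1240 / 0.9020 = 1375 nm.

1375 nm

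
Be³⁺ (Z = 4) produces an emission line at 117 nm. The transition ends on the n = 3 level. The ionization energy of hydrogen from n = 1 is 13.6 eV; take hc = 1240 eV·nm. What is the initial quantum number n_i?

The photon energy is ΔE = hc/λ = 1240 / 117 = 10.60 eV.
With Z = 4, ΔE = 217.6 × (1/n_f² − 1/n_i²), so 1/n_f² − 1/n_i² = 0.04871.
With n_f = 3: 1/n_i² = 1/9 − 0.04871 = 0.06241, so n_i ≈ 4.00.

n_i = 4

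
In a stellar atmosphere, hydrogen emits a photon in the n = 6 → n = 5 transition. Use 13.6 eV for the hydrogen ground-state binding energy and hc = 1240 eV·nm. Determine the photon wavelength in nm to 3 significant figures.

ΔE = 13.60 × (1/5² − 1/6²) = 13.60 × 0.01222 = 0.1662 eV.
λ = hc/ΔE = 1240 / 0.1662 = 7460 nm.

7460 nm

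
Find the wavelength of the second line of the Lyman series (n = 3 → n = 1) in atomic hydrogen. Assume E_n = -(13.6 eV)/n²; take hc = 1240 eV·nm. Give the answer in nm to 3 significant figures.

103 nm

The Lyman series terminates on n_f = 1; the second line has n_i = 1+2 = 3.
ΔE = 13.60 × (1/1² − 1/3²) = 12.09 eV.
λ = 1240 / 12.09 = 103 nm.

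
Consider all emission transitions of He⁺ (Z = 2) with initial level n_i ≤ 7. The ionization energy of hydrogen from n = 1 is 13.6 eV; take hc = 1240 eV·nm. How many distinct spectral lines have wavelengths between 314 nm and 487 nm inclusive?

2

Enumerate all n_i → n_f pairs with 1 ≤ n_f < n_i ≤ 7 and compute λ = 1240 / [13.6·4·(1/n_f² − 1/n_i²)].
Lines falling in [314, 487] nm: 5→3 (320.5 nm), 4→3 (468.9 nm).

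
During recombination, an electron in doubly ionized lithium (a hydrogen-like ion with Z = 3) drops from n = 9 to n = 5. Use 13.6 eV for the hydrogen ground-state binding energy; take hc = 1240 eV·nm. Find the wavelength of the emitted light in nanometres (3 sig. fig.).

For Z = 3 the level energies scale as Z², so the effective Rydberg energy is 13.6 × 9 = 122.4 eV.
ΔE = 122.4 × (1/5² − 1/9²) = 122.4 × 0.02765 = 3.385 eV.
λ = hc/ΔE = 1240 / 3.385 = 366 nm.

366 nm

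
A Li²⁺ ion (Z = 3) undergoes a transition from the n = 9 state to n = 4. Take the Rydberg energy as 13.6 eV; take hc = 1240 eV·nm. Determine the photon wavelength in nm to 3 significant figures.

For Z = 3 the level energies scale as Z², so the effective Rydberg energy is 13.6 × 9 = 122.4 eV.
ΔE = 122.4 × (1/4² − 1/9²) = 122.4 × 0.05015 = 6.139 eV.
λ = hc/ΔE = 1240 / 6.139 = 202 nm.

202 nm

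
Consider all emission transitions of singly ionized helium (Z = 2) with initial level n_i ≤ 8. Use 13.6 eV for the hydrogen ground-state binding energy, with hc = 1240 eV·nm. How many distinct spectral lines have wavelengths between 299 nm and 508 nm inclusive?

Enumerate all n_i → n_f pairs with 1 ≤ n_f < n_i ≤ 8 and compute λ = 1240 / [13.6·4·(1/n_f² − 1/n_i²)].
Lines falling in [299, 508] nm: 5→3 (320.5 nm), 4→3 (468.9 nm), 8→4 (486.3 nm).

3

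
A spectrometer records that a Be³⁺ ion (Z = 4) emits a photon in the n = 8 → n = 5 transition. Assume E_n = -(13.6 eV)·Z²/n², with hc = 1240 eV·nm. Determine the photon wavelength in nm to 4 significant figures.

For Z = 4 the level energies scale as Z², so the effective Rydberg energy is 13.6 × 16 = 217.6 eV.
ΔE = 217.6 × (1/5² − 1/8²) = 217.6 × 0.02438 = 5.304 eV.
λ = hc/ΔE = 1240 / 5.304 = 233.8 nm.

233.8 nm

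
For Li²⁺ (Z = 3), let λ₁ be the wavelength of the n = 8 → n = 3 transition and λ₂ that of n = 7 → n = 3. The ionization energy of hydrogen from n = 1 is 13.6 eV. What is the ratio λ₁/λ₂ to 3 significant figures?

λ ∝ 1/ΔE ∝ 1/(1/n_f² − 1/n_i²), and the Z² and hc factors cancel in the ratio.
λ₁/λ₂ = (1/3² − 1/7²)/(1/3² − 1/8²) = 0.09070/0.09549 = 0.950.

0.950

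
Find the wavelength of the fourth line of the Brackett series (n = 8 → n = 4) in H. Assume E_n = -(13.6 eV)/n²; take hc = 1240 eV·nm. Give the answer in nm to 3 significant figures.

1950 nm

The Brackett series terminates on n_f = 4; the fourth line has n_i = 4+4 = 8.
ΔE = 13.60 × (1/4² − 1/8²) = 0.6375 eV.
λ = 1240 / 0.6375 = 1950 nm.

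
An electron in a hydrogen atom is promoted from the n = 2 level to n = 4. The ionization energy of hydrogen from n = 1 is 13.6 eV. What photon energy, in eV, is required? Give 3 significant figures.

E_4 = −13.60/16 = −0.8500 eV and E_2 = −13.60/4 = −3.400 eV.
The photon energy is |E_4 − E_2| = 2.55 eV.

2.55 eV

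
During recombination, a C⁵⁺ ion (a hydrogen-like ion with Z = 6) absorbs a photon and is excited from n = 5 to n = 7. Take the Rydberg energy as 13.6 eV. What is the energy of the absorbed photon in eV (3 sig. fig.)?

9.59 eV

The Bohr energies scale as Z², so for Z = 6: E_n = −489.6/n² eV.
E_7 = −489.6/49 = −9.992 eV and E_5 = −489.6/25 = −19.58 eV.
The photon energy is |E_7 − E_5| = 9.59 eV.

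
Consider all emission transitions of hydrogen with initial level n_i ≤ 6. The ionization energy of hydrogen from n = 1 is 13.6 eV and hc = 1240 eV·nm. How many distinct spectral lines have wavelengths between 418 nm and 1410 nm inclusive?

5

Enumerate all n_i → n_f pairs with 1 ≤ n_f < n_i ≤ 6 and compute λ = 1240 / [13.6·1·(1/n_f² − 1/n_i²)].
Lines falling in [418, 1410] nm: 5→2 (434.2 nm), 4→2 (486.3 nm), 3→2 (656.5 nm), 6→3 (1094 nm), 5→3 (1282 nm).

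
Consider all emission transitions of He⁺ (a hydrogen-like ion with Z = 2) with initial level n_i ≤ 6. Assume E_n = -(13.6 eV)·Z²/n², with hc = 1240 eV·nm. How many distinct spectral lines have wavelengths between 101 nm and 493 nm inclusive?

7

Enumerate all n_i → n_f pairs with 1 ≤ n_f < n_i ≤ 6 and compute λ = 1240 / [13.6·4·(1/n_f² − 1/n_i²)].
Lines falling in [101, 493] nm: 6→2 (102.6 nm), 5→2 (108.5 nm), 4→2 (121.6 nm), 3→2 (164.1 nm), 6→3 (273.5 nm), 5→3 (320.5 nm), 4→3 (468.9 nm).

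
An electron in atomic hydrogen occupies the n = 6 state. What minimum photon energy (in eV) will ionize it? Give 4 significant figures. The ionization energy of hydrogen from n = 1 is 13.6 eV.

0.3778 eV

E_6 = −13.60/36 = −0.3778 eV, so ionization (to E = 0) requires 0.3778 eV.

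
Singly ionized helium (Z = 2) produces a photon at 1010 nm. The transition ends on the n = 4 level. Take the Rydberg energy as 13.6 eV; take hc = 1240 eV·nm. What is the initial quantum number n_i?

The photon energy is ΔE = hc/λ = 1240 / 1010 = 1.228 eV.
With Z = 2, ΔE = 54.40 × (1/n_f² − 1/n_i²), so 1/n_f² − 1/n_i² = 0.02257.
With n_f = 4: 1/n_i² = 1/16 − 0.02257 = 0.03993, so n_i ≈ 5.00.

n_i = 5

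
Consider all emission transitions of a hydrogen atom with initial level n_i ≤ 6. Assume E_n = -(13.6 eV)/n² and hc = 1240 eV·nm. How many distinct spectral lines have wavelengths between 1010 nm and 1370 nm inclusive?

2

Enumerate all n_i → n_f pairs with 1 ≤ n_f < n_i ≤ 6 and compute λ = 1240 / [13.6·1·(1/n_f² − 1/n_i²)].
Lines falling in [1010, 1370] nm: 6→3 (1094 nm), 5→3 (1282 nm).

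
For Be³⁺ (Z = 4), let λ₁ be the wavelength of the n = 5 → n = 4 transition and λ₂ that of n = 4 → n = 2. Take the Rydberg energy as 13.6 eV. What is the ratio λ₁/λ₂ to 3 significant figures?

λ ∝ 1/ΔE ∝ 1/(1/n_f² − 1/n_i²), and the Z² and hc factors cancel in the ratio.
λ₁/λ₂ = (1/2² − 1/4²)/(1/4² − 1/5²) = 0.1875/0.02250 = 8.33.

8.33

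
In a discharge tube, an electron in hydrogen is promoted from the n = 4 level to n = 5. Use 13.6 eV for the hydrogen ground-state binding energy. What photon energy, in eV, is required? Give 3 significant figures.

0.306 eV

E_5 = −13.60/25 = −0.5440 eV and E_4 = −13.60/16 = −0.8500 eV.
The photon energy is |E_5 − E_4| = 0.306 eV.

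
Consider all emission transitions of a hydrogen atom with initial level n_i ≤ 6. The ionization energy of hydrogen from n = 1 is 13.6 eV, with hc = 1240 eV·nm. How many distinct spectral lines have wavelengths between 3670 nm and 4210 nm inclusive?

1

Enumerate all n_i → n_f pairs with 1 ≤ n_f < n_i ≤ 6 and compute λ = 1240 / [13.6·1·(1/n_f² − 1/n_i²)].
Lines falling in [3670, 4210] nm: 5→4 (4052 nm).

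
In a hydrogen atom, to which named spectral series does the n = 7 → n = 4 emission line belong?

The series is set by the lower level: n_f = 4 is the Brackett series.

Brackett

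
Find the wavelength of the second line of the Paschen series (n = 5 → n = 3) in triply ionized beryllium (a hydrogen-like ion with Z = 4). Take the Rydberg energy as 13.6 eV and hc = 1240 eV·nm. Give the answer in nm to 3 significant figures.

80.1 nm

The Paschen series terminates on n_f = 3; the second line has n_i = 3+2 = 5.
ΔE = 217.6 × (1/3² − 1/5²) = 15.47 eV.
λ = 1240 / 15.47 = 80.1 nm.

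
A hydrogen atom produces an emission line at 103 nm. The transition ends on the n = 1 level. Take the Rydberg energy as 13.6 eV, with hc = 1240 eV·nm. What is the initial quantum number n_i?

The photon energy is ΔE = hc/λ = 1240 / 103 = 12.04 eV.
With Z = 1, ΔE = 13.60 × (1/n_f² − 1/n_i²), so 1/n_f² − 1/n_i² = 0.8852.
With n_f = 1: 1/n_i² = 1/1 − 0.8852 = 0.1148, so n_i ≈ 2.95.

n_i = 3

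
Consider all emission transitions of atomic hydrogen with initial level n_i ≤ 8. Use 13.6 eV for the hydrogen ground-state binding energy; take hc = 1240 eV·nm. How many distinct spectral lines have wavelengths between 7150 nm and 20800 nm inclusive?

4

Enumerate all n_i → n_f pairs with 1 ≤ n_f < n_i ≤ 8 and compute λ = 1240 / [13.6·1·(1/n_f² − 1/n_i²)].
Lines falling in [7150, 20800] nm: 6→5 (7460 nm), 8→6 (7503 nm), 7→6 (12370 nm), 8→7 (19060 nm).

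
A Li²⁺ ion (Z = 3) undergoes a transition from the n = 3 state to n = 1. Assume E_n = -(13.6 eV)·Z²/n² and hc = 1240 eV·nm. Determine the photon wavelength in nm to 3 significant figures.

For Z = 3 the level energies scale as Z², so the effective Rydberg energy is 13.6 × 9 = 122.4 eV.
ΔE = 122.4 × (1/1² − 1/3²) = 122.4 × 0.8889 = 108.8 eV.
λ = hc/ΔE = 1240 / 108.8 = 11.4 nm.

11.4 nm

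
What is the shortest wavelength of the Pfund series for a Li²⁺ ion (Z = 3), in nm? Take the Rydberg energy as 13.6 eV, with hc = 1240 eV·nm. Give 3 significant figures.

The Pfund series has lower level n_f = 5; the series limit corresponds to n_i → ∞.
ΔE_max = 13.6 × 9 / 5² = 4.896 eV.
λ_min = 1240 / 4.896 = 253 nm.

253 nm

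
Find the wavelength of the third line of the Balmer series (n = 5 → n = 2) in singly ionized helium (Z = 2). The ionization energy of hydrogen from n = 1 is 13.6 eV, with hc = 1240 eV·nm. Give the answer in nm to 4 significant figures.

108.5 nm

The Balmer series terminates on n_f = 2; the third line has n_i = 2+3 = 5.
ΔE = 54.40 × (1/2² − 1/5²) = 11.42 eV.
λ = 1240 / 11.42 = 108.5 nm.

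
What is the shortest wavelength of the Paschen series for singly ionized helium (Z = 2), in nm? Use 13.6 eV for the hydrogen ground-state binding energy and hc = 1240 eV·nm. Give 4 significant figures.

The Paschen series has lower level n_f = 3; the series limit corresponds to n_i → ∞.
ΔE_max = 13.6 × 4 / 3² = 6.044 eV.
λ_min = 1240 / 6.044 = 205.1 nm.

205.1 nm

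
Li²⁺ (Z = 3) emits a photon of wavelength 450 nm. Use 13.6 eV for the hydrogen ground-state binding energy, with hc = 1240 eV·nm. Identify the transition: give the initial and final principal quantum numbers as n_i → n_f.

n_i = 5, n_f = 4

The photon energy is ΔE = hc/λ = 1240 / 450 = 2.756 eV.
With Z = 3, ΔE = 122.4 × (1/n_f² − 1/n_i²), so 1/n_f² − 1/n_i² = 0.02251.
Trying n_f = 4 gives 1/n_i² = 0.03999, i.e. n_i ≈ 5; this pair matches.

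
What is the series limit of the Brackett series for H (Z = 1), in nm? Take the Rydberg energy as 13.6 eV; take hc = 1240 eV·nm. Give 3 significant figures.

The Brackett series has lower level n_f = 4; the series limit corresponds to n_i → ∞.
ΔE_max = 13.6 × 1 / 4² = 0.8500 eV.
λ_min = 1240 / 0.8500 = 1460 nm.

1460 nm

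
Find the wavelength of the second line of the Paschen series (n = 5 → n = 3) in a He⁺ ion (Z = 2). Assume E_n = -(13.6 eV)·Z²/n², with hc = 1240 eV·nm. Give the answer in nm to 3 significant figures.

321 nm

The Paschen series terminates on n_f = 3; the second line has n_i = 3+2 = 5.
ΔE = 54.40 × (1/3² − 1/5²) = 3.868 eV.
λ = 1240 / 3.868 = 321 nm.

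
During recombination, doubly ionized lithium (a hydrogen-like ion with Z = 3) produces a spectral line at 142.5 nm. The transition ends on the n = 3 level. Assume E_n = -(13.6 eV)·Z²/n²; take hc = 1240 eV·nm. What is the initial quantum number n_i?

The photon energy is ΔE = hc/λ = 1240 / 142.5 = 8.702 eV.
With Z = 3, ΔE = 122.4 × (1/n_f² − 1/n_i²), so 1/n_f² − 1/n_i² = 0.07109.
With n_f = 3: 1/n_i² = 1/9 − 0.07109 = 0.04002, so n_i ≈ 5.00.

n_i = 5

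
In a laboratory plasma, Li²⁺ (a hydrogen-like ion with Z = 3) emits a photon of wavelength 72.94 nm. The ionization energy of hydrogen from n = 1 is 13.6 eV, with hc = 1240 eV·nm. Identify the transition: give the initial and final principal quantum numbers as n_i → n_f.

The photon energy is ΔE = hc/λ = 1240 / 72.94 = 17.00 eV.
With Z = 3, ΔE = 122.4 × (1/n_f² − 1/n_i²), so 1/n_f² − 1/n_i² = 0.1389.
Trying n_f = 2 gives 1/n_i² = 0.1111, i.e. n_i ≈ 3; this pair matches.

n_i = 3, n_f = 2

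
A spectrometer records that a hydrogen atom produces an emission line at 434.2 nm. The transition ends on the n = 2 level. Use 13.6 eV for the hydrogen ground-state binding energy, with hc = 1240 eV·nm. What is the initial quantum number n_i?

n_i = 5

The photon energy is ΔE = hc/λ = 1240 / 434.2 = 2.856 eV.
With Z = 1, ΔE = 13.60 × (1/n_f² − 1/n_i²), so 1/n_f² − 1/n_i² = 0.2100.
With n_f = 2: 1/n_i² = 1/4 − 0.2100 = 0.04001, so n_i ≈ 5.00.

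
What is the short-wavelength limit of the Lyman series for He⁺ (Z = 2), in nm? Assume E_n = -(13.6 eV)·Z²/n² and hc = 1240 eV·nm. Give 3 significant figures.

22.8 nm

The Lyman series has lower level n_f = 1; the series limit corresponds to n_i → ∞.
ΔE_max = 13.6 × 4 / 1² = 54.40 eV.
λ_min = 1240 / 54.40 = 22.8 nm.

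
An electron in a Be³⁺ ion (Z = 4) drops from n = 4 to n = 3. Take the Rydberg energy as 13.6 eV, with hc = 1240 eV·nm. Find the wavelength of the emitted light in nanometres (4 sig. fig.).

For Z = 4 the level energies scale as Z², so the effective Rydberg energy is 13.6 × 16 = 217.6 eV.
ΔE = 217.6 × (1/3² − 1/4²) = 217.6 × 0.04861 = 10.58 eV.
λ = hc/ΔE = 1240 / 10.58 = 117.2 nm.

117.2 nm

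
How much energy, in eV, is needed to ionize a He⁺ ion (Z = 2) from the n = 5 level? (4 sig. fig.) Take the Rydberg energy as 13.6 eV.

2.176 eV

E_n = −13.6 Z²/n² = −54.40/n² eV for Z = 2.
E_5 = −54.40/25 = −2.176 eV, so ionization (to E = 0) requires 2.176 eV.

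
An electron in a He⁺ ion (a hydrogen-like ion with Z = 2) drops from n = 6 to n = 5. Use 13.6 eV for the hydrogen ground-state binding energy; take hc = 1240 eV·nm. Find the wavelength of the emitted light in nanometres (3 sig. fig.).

For Z = 2 the level energies scale as Z², so the effective Rydberg energy is 13.6 × 4 = 54.40 eV.
ΔE = 54.40 × (1/5² − 1/6²) = 54.40 × 0.01222 = 0.6649 eV.
λ = hc/ΔE = 1240 / 0.6649 = 1860 nm.

1860 nm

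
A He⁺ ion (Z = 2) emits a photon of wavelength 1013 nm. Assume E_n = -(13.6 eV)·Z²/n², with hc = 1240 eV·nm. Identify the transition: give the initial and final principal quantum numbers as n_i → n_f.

The photon energy is ΔE = hc/λ = 1240 / 1013 = 1.224 eV.
With Z = 2, ΔE = 54.40 × (1/n_f² − 1/n_i²), so 1/n_f² − 1/n_i² = 0.02250.
Trying n_f = 4 gives 1/n_i² = 0.04000, i.e. n_i ≈ 5; this pair matches.

n_i = 5, n_f = 4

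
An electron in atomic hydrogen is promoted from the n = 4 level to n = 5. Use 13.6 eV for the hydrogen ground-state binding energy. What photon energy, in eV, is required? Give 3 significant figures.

0.306 eV

E_5 = −13.60/25 = −0.5440 eV and E_4 = −13.60/16 = −0.8500 eV.
The photon energy is |E_5 − E_4| = 0.306 eV.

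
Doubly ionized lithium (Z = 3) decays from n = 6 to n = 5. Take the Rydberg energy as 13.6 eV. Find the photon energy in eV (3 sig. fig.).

1.50 eV

The Bohr energies scale as Z², so for Z = 3: E_n = −122.4/n² eV.
E_6 = −122.4/36 = −3.400 eV and E_5 = −122.4/25 = −4.896 eV.
The photon energy is |E_6 − E_5| = 1.50 eV.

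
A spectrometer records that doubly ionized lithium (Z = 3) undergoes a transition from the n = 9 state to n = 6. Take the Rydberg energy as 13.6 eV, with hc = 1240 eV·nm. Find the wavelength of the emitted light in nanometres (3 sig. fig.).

For Z = 3 the level energies scale as Z², so the effective Rydberg energy is 13.6 × 9 = 122.4 eV.
ΔE = 122.4 × (1/6² − 1/9²) = 122.4 × 0.01543 = 1.889 eV.
λ = hc/ΔE = 1240 / 1.889 = 656 nm.

656 nm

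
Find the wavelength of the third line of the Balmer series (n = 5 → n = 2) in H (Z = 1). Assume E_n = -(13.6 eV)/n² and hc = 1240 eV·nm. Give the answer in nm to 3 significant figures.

The Balmer series terminates on n_f = 2; the third line has n_i = 2+3 = 5.
ΔE = 13.60 × (1/2² − 1/5²) = 2.856 eV.
λ = 1240 / 2.856 = 434 nm.

434 nm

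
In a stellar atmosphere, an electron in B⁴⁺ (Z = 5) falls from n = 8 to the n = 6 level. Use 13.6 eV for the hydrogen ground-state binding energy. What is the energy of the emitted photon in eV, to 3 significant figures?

The Bohr energies scale as Z², so for Z = 5: E_n = −340.0/n² eV.
E_8 = −340.0/64 = −5.313 eV and E_6 = −340.0/36 = −9.444 eV.
The photon energy is |E_8 − E_6| = 4.13 eV.

4.13 eV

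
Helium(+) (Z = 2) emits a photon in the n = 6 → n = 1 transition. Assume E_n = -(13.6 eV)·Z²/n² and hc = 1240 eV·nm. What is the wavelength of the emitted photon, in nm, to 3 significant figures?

23.4 nm

For Z = 2 the level energies scale as Z², so the effective Rydberg energy is 13.6 × 4 = 54.40 eV.
ΔE = 54.40 × (1/1² − 1/6²) = 54.40 × 0.9722 = 52.89 eV.
λ = hc/ΔE = 1240 / 52.89 = 23.4 nm.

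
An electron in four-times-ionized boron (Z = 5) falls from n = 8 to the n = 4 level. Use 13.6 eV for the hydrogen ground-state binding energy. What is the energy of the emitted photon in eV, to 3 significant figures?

The Bohr energies scale as Z², so for Z = 5: E_n = −340.0/n² eV.
E_8 = −340.0/64 = −5.313 eV and E_4 = −340.0/16 = −21.25 eV.
The photon energy is |E_8 − E_4| = 15.9 eV.

15.9 eV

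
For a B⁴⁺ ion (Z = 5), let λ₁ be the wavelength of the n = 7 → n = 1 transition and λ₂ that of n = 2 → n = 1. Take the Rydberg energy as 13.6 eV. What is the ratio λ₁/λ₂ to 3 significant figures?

0.766

λ ∝ 1/ΔE ∝ 1/(1/n_f² − 1/n_i²), and the Z² and hc factors cancel in the ratio.
λ₁/λ₂ = (1/1² − 1/2²)/(1/1² − 1/7²) = 0.7500/0.9796 = 0.766.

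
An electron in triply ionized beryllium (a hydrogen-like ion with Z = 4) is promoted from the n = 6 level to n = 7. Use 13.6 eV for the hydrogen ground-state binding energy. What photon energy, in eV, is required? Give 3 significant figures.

1.60 eV

The Bohr energies scale as Z², so for Z = 4: E_n = −217.6/n² eV.
E_7 = −217.6/49 = −4.441 eV and E_6 = −217.6/36 = −6.044 eV.
The photon energy is |E_7 − E_6| = 1.60 eV.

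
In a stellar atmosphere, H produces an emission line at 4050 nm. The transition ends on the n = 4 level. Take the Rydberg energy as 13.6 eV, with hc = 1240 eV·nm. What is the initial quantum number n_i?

The photon energy is ΔE = hc/λ = 1240 / 4050 = 0.3062 eV.
With Z = 1, ΔE = 13.60 × (1/n_f² − 1/n_i²), so 1/n_f² − 1/n_i² = 0.02251.
With n_f = 4: 1/n_i² = 1/16 − 0.02251 = 0.03999, so n_i ≈ 5.00.

n_i = 5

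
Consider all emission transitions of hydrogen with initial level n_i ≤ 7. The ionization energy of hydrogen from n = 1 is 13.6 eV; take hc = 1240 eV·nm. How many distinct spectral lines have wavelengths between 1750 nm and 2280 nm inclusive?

Enumerate all n_i → n_f pairs with 1 ≤ n_f < n_i ≤ 7 and compute λ = 1240 / [13.6·1·(1/n_f² − 1/n_i²)].
Lines falling in [1750, 2280] nm: 4→3 (1876 nm), 7→4 (2166 nm).

2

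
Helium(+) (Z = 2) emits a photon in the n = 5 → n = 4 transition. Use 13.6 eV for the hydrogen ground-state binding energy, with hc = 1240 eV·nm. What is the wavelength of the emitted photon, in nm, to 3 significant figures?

1010 nm

For Z = 2 the level energies scale as Z², so the effective Rydberg energy is 13.6 × 4 = 54.40 eV.
ΔE = 54.40 × (1/4² − 1/5²) = 54.40 × 0.02250 = 1.224 eV.
λ = hc/ΔE = 1240 / 1.224 = 1010 nm.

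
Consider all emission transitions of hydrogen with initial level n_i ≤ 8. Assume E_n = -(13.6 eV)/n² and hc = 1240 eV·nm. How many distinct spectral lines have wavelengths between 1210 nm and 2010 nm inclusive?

Enumerate all n_i → n_f pairs with 1 ≤ n_f < n_i ≤ 8 and compute λ = 1240 / [13.6·1·(1/n_f² − 1/n_i²)].
Lines falling in [1210, 2010] nm: 5→3 (1282 nm), 4→3 (1876 nm), 8→4 (1945 nm).

3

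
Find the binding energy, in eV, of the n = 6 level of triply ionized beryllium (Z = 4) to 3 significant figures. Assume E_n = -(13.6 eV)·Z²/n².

E_n = −13.6 Z²/n² = −217.6/n² eV for Z = 4.
E_6 = −217.6/36 = −6.04 eV, so ionization (to E = 0) requires 6.04 eV.

6.04 eV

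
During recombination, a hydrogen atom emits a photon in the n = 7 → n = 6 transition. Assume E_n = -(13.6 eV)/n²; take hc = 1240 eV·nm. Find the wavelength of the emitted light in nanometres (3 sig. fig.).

12400 nm

ΔE = 13.60 × (1/6² − 1/7²) = 13.60 × 0.007370 = 0.1002 eV.
λ = hc/ΔE = 1240 / 0.1002 = 12400 nm.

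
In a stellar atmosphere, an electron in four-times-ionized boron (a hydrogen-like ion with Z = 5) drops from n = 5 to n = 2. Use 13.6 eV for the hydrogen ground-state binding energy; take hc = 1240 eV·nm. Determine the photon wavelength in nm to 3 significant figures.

17.4 nm

For Z = 5 the level energies scale as Z², so the effective Rydberg energy is 13.6 × 25 = 340.0 eV.
ΔE = 340.0 × (1/2² − 1/5²) = 340.0 × 0.2100 = 71.40 eV.
λ = hc/ΔE = 1240 / 71.40 = 17.4 nm.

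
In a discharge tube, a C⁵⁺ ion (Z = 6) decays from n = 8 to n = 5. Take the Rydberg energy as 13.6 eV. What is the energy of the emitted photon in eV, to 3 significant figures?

The Bohr energies scale as Z², so for Z = 6: E_n = −489.6/n² eV.
E_8 = −489.6/64 = −7.650 eV and E_5 = −489.6/25 = −19.58 eV.
The photon energy is |E_8 − E_5| = 11.9 eV.

11.9 eV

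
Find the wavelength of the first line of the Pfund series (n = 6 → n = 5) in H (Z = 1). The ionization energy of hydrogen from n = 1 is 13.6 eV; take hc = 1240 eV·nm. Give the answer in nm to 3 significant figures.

7460 nm

The Pfund series terminates on n_f = 5; the first line has n_i = 5+1 = 6.
ΔE = 13.60 × (1/5² − 1/6²) = 0.1662 eV.
λ = 1240 / 0.1662 = 7460 nm.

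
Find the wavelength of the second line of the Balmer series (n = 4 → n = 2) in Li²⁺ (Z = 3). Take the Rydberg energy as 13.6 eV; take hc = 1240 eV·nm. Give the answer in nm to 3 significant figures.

The Balmer series terminates on n_f = 2; the second line has n_i = 2+2 = 4.
ΔE = 122.4 × (1/2² − 1/4²) = 22.95 eV.
λ = 1240 / 22.95 = 54.0 nm.

54.0 nm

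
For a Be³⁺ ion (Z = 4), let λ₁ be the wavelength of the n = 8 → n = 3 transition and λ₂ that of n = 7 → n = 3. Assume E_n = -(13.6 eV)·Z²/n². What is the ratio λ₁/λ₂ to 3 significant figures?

0.950

λ ∝ 1/ΔE ∝ 1/(1/n_f² − 1/n_i²), and the Z² and hc factors cancel in the ratio.
λ₁/λ₂ = (1/3² − 1/7²)/(1/3² − 1/8²) = 0.09070/0.09549 = 0.950.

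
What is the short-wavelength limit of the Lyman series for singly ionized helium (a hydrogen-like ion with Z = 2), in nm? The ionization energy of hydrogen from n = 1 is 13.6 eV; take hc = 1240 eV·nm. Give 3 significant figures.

22.8 nm

The Lyman series has lower level n_f = 1; the series limit corresponds to n_i → ∞.
ΔE_max = 13.6 × 4 / 1² = 54.40 eV.
λ_min = 1240 / 54.40 = 22.8 nm.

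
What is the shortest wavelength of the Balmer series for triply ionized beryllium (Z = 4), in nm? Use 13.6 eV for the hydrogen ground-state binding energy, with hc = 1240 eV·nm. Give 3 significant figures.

22.8 nm

The Balmer series has lower level n_f = 2; the series limit corresponds to n_i → ∞.
ΔE_max = 13.6 × 16 / 2² = 54.40 eV.
λ_min = 1240 / 54.40 = 22.8 nm.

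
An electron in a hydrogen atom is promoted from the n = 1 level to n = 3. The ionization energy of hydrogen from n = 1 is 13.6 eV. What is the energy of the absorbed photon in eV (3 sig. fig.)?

E_3 = −13.60/9 = −1.511 eV and E_1 = −13.60/1 = −13.60 eV.
The photon energy is |E_3 − E_1| = 12.1 eV.

12.1 eV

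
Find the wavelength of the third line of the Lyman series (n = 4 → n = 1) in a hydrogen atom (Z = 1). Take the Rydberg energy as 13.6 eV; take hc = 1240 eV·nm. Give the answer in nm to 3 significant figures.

97.3 nm

The Lyman series terminates on n_f = 1; the third line has n_i = 1+3 = 4.
ΔE = 13.60 × (1/1² − 1/4²) = 12.75 eV.
λ = 1240 / 12.75 = 97.3 nm.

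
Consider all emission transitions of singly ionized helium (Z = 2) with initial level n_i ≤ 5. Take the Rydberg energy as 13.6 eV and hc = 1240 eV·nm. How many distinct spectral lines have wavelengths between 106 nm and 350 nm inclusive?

4

Enumerate all n_i → n_f pairs with 1 ≤ n_f < n_i ≤ 5 and compute λ = 1240 / [13.6·4·(1/n_f² − 1/n_i²)].
Lines falling in [106, 350] nm: 5→2 (108.5 nm), 4→2 (121.6 nm), 3→2 (164.1 nm), 5→3 (320.5 nm).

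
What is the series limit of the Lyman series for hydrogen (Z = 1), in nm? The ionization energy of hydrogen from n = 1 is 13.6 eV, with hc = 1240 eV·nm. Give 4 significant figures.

The Lyman series has lower level n_f = 1; the series limit corresponds to n_i → ∞.
ΔE_max = 13.6 × 1 / 1² = 13.60 eV.
λ_min = 1240 / 13.60 = 91.18 nm.

91.18 nm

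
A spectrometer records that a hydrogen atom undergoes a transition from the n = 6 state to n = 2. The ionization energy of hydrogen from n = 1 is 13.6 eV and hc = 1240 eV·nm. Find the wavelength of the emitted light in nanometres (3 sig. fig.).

410 nm

ΔE = 13.60 × (1/2² − 1/6²) = 13.60 × 0.2222 = 3.022 eV.
λ = hc/ΔE = 1240 / 3.022 = 410 nm.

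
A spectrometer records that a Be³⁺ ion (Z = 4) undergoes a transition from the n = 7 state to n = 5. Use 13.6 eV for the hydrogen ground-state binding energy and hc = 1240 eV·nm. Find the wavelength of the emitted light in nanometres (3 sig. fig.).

For Z = 4 the level energies scale as Z², so the effective Rydberg energy is 13.6 × 16 = 217.6 eV.
ΔE = 217.6 × (1/5² − 1/7²) = 217.6 × 0.01959 = 4.263 eV.
λ = hc/ΔE = 1240 / 4.263 = 291 nm.

291 nm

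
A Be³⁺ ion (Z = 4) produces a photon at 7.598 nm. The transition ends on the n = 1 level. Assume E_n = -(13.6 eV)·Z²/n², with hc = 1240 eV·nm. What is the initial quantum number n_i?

n_i = 2

The photon energy is ΔE = hc/λ = 1240 / 7.598 = 163.2 eV.
With Z = 4, ΔE = 217.6 × (1/n_f² − 1/n_i²), so 1/n_f² − 1/n_i² = 0.7500.
With n_f = 1: 1/n_i² = 1/1 − 0.7500 = 0.2500, so n_i ≈ 2.00.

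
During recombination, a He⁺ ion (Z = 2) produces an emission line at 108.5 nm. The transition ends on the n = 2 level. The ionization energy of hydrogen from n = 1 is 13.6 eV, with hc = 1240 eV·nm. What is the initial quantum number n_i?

n_i = 5

The photon energy is ΔE = hc/λ = 1240 / 108.5 = 11.43 eV.
With Z = 2, ΔE = 54.40 × (1/n_f² − 1/n_i²), so 1/n_f² − 1/n_i² = 0.2101.
With n_f = 2: 1/n_i² = 1/4 − 0.2101 = 0.03992, so n_i ≈ 5.01.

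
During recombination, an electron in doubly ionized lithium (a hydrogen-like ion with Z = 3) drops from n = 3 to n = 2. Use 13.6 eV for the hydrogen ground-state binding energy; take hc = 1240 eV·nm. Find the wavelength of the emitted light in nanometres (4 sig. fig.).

For Z = 3 the level energies scale as Z², so the effective Rydberg energy is 13.6 × 9 = 122.4 eV.
ΔE = 122.4 × (1/2² − 1/3²) = 122.4 × 0.1389 = 17.00 eV.
λ = hc/ΔE = 1240 / 17.00 = 72.94 nm.

72.94 nm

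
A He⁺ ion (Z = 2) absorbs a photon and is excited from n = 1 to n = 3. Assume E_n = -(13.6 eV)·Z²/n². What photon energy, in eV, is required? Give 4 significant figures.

48.36 eV

The Bohr energies scale as Z², so for Z = 2: E_n = −54.40/n² eV.
E_3 = −54.40/9 = −6.044 eV and E_1 = −54.40/1 = −54.40 eV.
The photon energy is |E_3 − E_1| = 48.36 eV.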